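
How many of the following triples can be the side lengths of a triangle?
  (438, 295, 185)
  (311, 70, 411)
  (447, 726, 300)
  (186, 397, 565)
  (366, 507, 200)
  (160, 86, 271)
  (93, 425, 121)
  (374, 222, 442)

5

(185,295,438): 185+295 > 438 → valid
(70,311,411): 70+311 ≤ 411 → not valid
(300,447,726): 300+447 > 726 → valid
(186,397,565): 186+397 > 565 → valid
(200,366,507): 200+366 > 507 → valid
(86,160,271): 86+160 ≤ 271 → not valid
(93,121,425): 93+121 ≤ 425 → not valid
(222,374,442): 222+374 > 442 → valid
5 of the 8 triples form a triangle.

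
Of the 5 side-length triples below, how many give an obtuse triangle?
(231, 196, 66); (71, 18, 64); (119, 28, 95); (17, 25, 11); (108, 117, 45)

4

(231,196,66): 66²+196² = 42772 < 53361 = 231² → obtuse
(71,18,64): 18²+64² = 4420 < 5041 = 71² → obtuse
(119,28,95): 28²+95² = 9809 < 14161 = 119² → obtuse
(17,25,11): 11²+17² = 410 < 625 = 25² → obtuse
(108,117,45): 45²+108² = 13689 = 117² → right
4 of the 5 are obtuse.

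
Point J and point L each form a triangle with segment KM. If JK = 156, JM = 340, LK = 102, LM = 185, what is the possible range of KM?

From triangle JKM: |156 − 340| < KM < 156 + 340, i.e. 184 < KM < 496.
From triangle LKM: 83 < KM < 287.
Both must hold, so KM lies in the intersection.

184 < KM < 287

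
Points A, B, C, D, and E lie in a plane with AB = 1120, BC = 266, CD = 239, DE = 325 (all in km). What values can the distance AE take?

290 ≤ AE ≤ 1950 km

The maximum is all hops collinear in one direction: 1120 + 266 + 239 + 325 = 1950.
The longest hop is 1120; the others sum to 830. Folding the others back against it leaves at least 1120 − 830 = 290.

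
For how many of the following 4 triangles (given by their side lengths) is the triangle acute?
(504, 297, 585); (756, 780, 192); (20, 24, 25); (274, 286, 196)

(504,297,585): 297²+504² = 342225 = 585² → right
(756,780,192): 192²+756² = 608400 = 780² → right
(20,24,25): 20²+24² = 976 > 625 = 25² → acute
(274,286,196): 196²+274² = 113492 > 81796 = 286² → acute
2 of the 4 are acute.

2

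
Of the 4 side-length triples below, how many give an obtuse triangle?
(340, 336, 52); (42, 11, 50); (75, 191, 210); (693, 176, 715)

2

(340,336,52): 52²+336² = 115600 = 340² → right
(42,11,50): 11²+42² = 1885 < 2500 = 50² → obtuse
(75,191,210): 75²+191² = 42106 < 44100 = 210² → obtuse
(693,176,715): 176²+693² = 511225 = 715² → right
2 of the 4 are obtuse.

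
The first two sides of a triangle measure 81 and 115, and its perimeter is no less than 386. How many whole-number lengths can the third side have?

Triangle inequality: 34 < x < 196. Perimeter ≥ 386 gives x ≥ 386 − 81 − 115 = 190.
So 190 ≤ x < 196; integers 190 through 195: 6 values.

6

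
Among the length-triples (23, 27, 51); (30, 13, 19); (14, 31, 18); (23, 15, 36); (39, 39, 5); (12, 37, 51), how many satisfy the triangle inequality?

(23,27,51): 23+27 ≤ 51 → not valid
(13,19,30): 13+19 > 30 → valid
(14,18,31): 14+18 > 31 → valid
(15,23,36): 15+23 > 36 → valid
(5,39,39): 5+39 > 39 → valid
(12,37,51): 12+37 ≤ 51 → not valid
4 of the 6 triples form a triangle.

4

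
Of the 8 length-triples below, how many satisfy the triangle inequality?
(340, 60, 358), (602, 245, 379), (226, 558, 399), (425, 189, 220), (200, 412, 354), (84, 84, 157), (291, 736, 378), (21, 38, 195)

(60,340,358): 60+340 > 358 → valid
(245,379,602): 245+379 > 602 → valid
(226,399,558): 226+399 > 558 → valid
(189,220,425): 189+220 ≤ 425 → not valid
(200,354,412): 200+354 > 412 → valid
(84,84,157): 84+84 > 157 → valid
(291,378,736): 291+378 ≤ 736 → not valid
(21,38,195): 21+38 ≤ 195 → not valid
5 of the 8 triples form a triangle.

5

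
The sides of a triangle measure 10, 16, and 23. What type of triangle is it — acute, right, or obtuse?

obtuse

Compare the square of the longest side to the sum of squares of the other two: 10² + 16² = 356 < 529 = 23².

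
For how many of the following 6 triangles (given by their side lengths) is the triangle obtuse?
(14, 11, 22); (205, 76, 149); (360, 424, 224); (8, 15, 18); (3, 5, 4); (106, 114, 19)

4

(14,11,22): 11²+14² = 317 < 484 = 22² → obtuse
(205,76,149): 76²+149² = 27977 < 42025 = 205² → obtuse
(360,424,224): 224²+360² = 179776 = 424² → right
(8,15,18): 8²+15² = 289 < 324 = 18² → obtuse
(3,5,4): 3²+4² = 25 = 5² → right
(106,114,19): 19²+106² = 11597 < 12996 = 114² → obtuse
4 of the 6 are obtuse.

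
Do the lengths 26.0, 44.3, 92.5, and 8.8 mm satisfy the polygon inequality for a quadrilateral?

For a quadrilateral, each side must be shorter than the sum of the others.
Here the longest side is 92.5, but the remaining 3 sides sum to only 79.1.

No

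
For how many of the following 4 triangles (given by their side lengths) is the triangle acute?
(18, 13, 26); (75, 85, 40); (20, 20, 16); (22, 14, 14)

1

(18,13,26): 13²+18² = 493 < 676 = 26² → obtuse
(75,85,40): 40²+75² = 7225 = 85² → right
(20,20,16): 16²+20² = 656 > 400 = 20² → acute
(22,14,14): 14²+14² = 392 < 484 = 22² → obtuse
1 of the 4 is acute.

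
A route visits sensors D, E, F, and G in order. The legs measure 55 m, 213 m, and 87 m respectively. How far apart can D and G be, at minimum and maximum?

71 ≤ DG ≤ 355 m

The maximum is all hops collinear in one direction: 55 + 213 + 87 = 355.
The longest hop is 213; the others sum to 142. Folding the others back against it leaves at least 213 − 142 = 71.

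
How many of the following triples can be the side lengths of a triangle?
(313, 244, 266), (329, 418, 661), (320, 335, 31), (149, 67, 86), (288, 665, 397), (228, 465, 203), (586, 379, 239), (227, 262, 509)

(244,266,313): 244+266 > 313 → valid
(329,418,661): 329+418 > 661 → valid
(31,320,335): 31+320 > 335 → valid
(67,86,149): 67+86 > 149 → valid
(288,397,665): 288+397 > 665 → valid
(203,228,465): 203+228 ≤ 465 → not valid
(239,379,586): 239+379 > 586 → valid
(227,262,509): 227+262 ≤ 509 → not valid
6 of the 8 triples form a triangle.

6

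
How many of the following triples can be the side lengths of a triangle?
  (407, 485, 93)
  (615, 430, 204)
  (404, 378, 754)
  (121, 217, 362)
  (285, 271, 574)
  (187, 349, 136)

3

(93,407,485): 93+407 > 485 → valid
(204,430,615): 204+430 > 615 → valid
(378,404,754): 378+404 > 754 → valid
(121,217,362): 121+217 ≤ 362 → not valid
(271,285,574): 271+285 ≤ 574 → not valid
(136,187,349): 136+187 ≤ 349 → not valid
3 of the 6 triples form a triangle.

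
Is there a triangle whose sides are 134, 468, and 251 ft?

No

The longest side is 468, but the other two sum to only 385.
385 < 468, so the triangle inequality fails.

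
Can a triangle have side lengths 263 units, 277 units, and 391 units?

The longest side is 391, and the other two sum to 540.
Since 540 > 391, the triangle inequality holds.

Yes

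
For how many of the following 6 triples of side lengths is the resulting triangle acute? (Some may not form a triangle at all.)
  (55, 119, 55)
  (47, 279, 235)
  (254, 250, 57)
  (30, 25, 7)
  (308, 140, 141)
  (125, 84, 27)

(55,119,55): 55+55 ≤ 119, not a triangle
(47,279,235): 47²+235² = 57434 < 77841 = 279² → obtuse
(254,250,57): 57²+250² = 65749 > 64516 = 254² → acute
(30,25,7): 7²+25² = 674 < 900 = 30² → obtuse
(308,140,141): 140+141 ≤ 308, not a triangle
(125,84,27): 27+84 ≤ 125, not a triangle
1 of the 6 is acute.

1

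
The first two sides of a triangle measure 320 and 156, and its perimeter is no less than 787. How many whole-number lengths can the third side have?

Triangle inequality: 164 < x < 476. Perimeter ≥ 787 gives x ≥ 787 − 320 − 156 = 311.
So 311 ≤ x < 476; integers 311 through 475: 165 values.

165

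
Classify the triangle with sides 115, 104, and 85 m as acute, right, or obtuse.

acute

Compare the square of the longest side to the sum of squares of the other two: 85² + 104² = 18041 > 13225 = 115².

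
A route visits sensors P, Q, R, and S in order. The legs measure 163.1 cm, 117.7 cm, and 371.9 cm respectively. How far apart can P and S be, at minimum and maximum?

91.1 ≤ PS ≤ 652.7 cm

The maximum is all hops collinear in one direction: 163.1 + 117.7 + 371.9 = 652.7.
The longest hop is 371.9; the others sum to 280.8. Folding the others back against it leaves at least 371.9 − 280.8 = 91.1.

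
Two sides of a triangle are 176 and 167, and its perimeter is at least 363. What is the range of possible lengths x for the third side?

Triangle inequality alone gives 9 < x < 343.
The perimeter condition gives x ≥ 363 − 176 − 167 = 20.
Intersecting the two: 20 ≤ x < 343.

20 ≤ x < 343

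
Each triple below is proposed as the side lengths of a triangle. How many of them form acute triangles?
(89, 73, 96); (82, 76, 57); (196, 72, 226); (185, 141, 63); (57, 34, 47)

3

(89,73,96): 73²+89² = 13250 > 9216 = 96² → acute
(82,76,57): 57²+76² = 9025 > 6724 = 82² → acute
(196,72,226): 72²+196² = 43600 < 51076 = 226² → obtuse
(185,141,63): 63²+141² = 23850 < 34225 = 185² → obtuse
(57,34,47): 34²+47² = 3365 > 3249 = 57² → acute
3 of the 5 are acute.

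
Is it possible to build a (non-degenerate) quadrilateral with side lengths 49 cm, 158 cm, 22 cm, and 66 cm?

No

For a quadrilateral, each side must be shorter than the sum of the others.
Here the longest side is 158, but the remaining 3 sides sum to only 137.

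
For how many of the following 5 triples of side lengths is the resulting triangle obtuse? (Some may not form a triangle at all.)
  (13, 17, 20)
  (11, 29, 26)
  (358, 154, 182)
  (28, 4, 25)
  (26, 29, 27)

2

(13,17,20): 13²+17² = 458 > 400 = 20² → acute
(11,29,26): 11²+26² = 797 < 841 = 29² → obtuse
(358,154,182): 154+182 ≤ 358, not a triangle
(28,4,25): 4²+25² = 641 < 784 = 28² → obtuse
(26,29,27): 26²+27² = 1405 > 841 = 29² → acute
2 of the 5 are obtuse.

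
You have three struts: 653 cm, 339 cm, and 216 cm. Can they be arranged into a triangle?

The longest side is 653, but the other two sum to only 555.
555 < 653, so the triangle inequality fails.

No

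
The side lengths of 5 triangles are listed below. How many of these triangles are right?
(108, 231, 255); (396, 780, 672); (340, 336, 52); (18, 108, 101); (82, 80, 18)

(108,231,255): 108²+231² = 65025 = 255² → right
(396,780,672): 396²+672² = 608400 = 780² → right
(340,336,52): 52²+336² = 115600 = 340² → right
(18,108,101): 18²+101² = 10525 < 11664 = 108² → obtuse
(82,80,18): 18²+80² = 6724 = 82² → right
4 of the 5 are right.

4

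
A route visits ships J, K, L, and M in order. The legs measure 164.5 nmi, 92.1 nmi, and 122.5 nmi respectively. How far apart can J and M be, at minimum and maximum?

0 ≤ JM ≤ 379.1 nmi

The maximum is all hops collinear in one direction: 164.5 + 92.1 + 122.5 = 379.1.
The longest hop is 164.5; the others sum to 214.6. Since 164.5 ≤ 214.6, the path can fold back on itself completely, so the minimum distance is 0.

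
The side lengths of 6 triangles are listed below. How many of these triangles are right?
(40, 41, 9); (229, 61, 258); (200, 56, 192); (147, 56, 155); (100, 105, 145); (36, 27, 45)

(40,41,9): 9²+40² = 1681 = 41² → right
(229,61,258): 61²+229² = 56162 < 66564 = 258² → obtuse
(200,56,192): 56²+192² = 40000 = 200² → right
(147,56,155): 56²+147² = 24745 > 24025 = 155² → acute
(100,105,145): 100²+105² = 21025 = 145² → right
(36,27,45): 27²+36² = 2025 = 45² → right
4 of the 6 are right.

4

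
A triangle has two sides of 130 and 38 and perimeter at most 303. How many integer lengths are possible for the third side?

Triangle inequality: 92 < x < 168. Perimeter ≤ 303 gives x ≤ 303 − 130 − 38 = 135.
So 92 < x ≤ 135; integers 93 through 135: 43 values.

43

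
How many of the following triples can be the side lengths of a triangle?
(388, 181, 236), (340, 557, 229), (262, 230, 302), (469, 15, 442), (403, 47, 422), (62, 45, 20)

5

(181,236,388): 181+236 > 388 → valid
(229,340,557): 229+340 > 557 → valid
(230,262,302): 230+262 > 302 → valid
(15,442,469): 15+442 ≤ 469 → not valid
(47,403,422): 47+403 > 422 → valid
(20,45,62): 20+45 > 62 → valid
5 of the 6 triples form a triangle.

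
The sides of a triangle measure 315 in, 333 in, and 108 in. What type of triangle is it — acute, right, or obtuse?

Compare the square of the longest side to the sum of squares of the other two: 108² + 315² = 110889 = 333².

right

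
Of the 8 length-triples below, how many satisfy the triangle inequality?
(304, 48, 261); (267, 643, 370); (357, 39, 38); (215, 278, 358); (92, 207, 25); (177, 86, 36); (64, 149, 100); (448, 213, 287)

4

(48,261,304): 48+261 > 304 → valid
(267,370,643): 267+370 ≤ 643 → not valid
(38,39,357): 38+39 ≤ 357 → not valid
(215,278,358): 215+278 > 358 → valid
(25,92,207): 25+92 ≤ 207 → not valid
(36,86,177): 36+86 ≤ 177 → not valid
(64,100,149): 64+100 > 149 → valid
(213,287,448): 213+287 > 448 → valid
4 of the 8 triples form a triangle.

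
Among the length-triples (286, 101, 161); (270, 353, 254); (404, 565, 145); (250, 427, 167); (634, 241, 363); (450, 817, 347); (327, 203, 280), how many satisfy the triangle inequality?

2

(101,161,286): 101+161 ≤ 286 → not valid
(254,270,353): 254+270 > 353 → valid
(145,404,565): 145+404 ≤ 565 → not valid
(167,250,427): 167+250 ≤ 427 → not valid
(241,363,634): 241+363 ≤ 634 → not valid
(347,450,817): 347+450 ≤ 817 → not valid
(203,280,327): 203+280 > 327 → valid
2 of the 7 triples form a triangle.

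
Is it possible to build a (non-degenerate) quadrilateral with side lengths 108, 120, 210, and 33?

A quadrilateral exists iff every side is shorter than the sum of the others — equivalently, the longest side is less than the sum of the rest.
Longest side 210 < 261 (sum of the remaining 3), so yes.

Yes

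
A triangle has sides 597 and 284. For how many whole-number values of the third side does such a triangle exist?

567

The third side lies in the open interval (313, 881).
Integers from 314 to 880 inclusive: 880 − 314 + 1 = 567.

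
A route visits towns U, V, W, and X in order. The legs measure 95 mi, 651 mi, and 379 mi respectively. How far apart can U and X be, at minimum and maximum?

The maximum is all hops collinear in one direction: 95 + 651 + 379 = 1125.
The longest hop is 651; the others sum to 474. Folding the others back against it leaves at least 651 − 474 = 177.

177 ≤ UX ≤ 1125 mi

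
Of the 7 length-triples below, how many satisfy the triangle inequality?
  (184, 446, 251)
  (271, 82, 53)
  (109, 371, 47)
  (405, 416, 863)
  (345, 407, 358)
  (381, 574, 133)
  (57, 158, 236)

1

(184,251,446): 184+251 ≤ 446 → not valid
(53,82,271): 53+82 ≤ 271 → not valid
(47,109,371): 47+109 ≤ 371 → not valid
(405,416,863): 405+416 ≤ 863 → not valid
(345,358,407): 345+358 > 407 → valid
(133,381,574): 133+381 ≤ 574 → not valid
(57,158,236): 57+158 ≤ 236 → not valid
1 of the 7 triples forms a triangle.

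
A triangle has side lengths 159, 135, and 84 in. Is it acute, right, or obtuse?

Compare the square of the longest side to the sum of squares of the other two: 84² + 135² = 25281 = 159².

right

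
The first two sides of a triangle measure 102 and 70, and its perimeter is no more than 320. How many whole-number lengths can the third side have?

Triangle inequality: 32 < x < 172. Perimeter ≤ 320 gives x ≤ 320 − 102 − 70 = 148.
So 32 < x ≤ 148; integers 33 through 148: 116 values.

116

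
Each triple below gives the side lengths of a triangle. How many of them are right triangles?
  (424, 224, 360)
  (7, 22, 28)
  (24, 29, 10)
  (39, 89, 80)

(424,224,360): 224²+360² = 179776 = 424² → right
(7,22,28): 7²+22² = 533 < 784 = 28² → obtuse
(24,29,10): 10²+24² = 676 < 841 = 29² → obtuse
(39,89,80): 39²+80² = 7921 = 89² → right
2 of the 4 are right.

2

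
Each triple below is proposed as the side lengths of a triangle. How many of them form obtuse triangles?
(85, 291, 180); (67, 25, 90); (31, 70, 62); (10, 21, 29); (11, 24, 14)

4

(85,291,180): 85+180 ≤ 291, not a triangle
(67,25,90): 25²+67² = 5114 < 8100 = 90² → obtuse
(31,70,62): 31²+62² = 4805 < 4900 = 70² → obtuse
(10,21,29): 10²+21² = 541 < 841 = 29² → obtuse
(11,24,14): 11²+14² = 317 < 576 = 24² → obtuse
4 of the 5 are obtuse.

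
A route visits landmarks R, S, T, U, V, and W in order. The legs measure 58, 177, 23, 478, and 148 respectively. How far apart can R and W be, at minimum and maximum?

The maximum is all hops collinear in one direction: 58 + 177 + 23 + 478 + 148 = 884.
The longest hop is 478; the others sum to 406. Folding the others back against it leaves at least 478 − 406 = 72.

72 ≤ RW ≤ 884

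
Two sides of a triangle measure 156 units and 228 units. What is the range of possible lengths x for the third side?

By the triangle inequality, x must be less than 156 + 228 = 384 and greater than |156 − 228| = 72.

72 < x < 384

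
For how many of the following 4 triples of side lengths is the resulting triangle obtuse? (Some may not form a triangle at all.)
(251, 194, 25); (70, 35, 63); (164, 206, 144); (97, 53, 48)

(251,194,25): 25+194 ≤ 251, not a triangle
(70,35,63): 35²+63² = 5194 > 4900 = 70² → acute
(164,206,144): 144²+164² = 47632 > 42436 = 206² → acute
(97,53,48): 48²+53² = 5113 < 9409 = 97² → obtuse
1 of the 4 is obtuse.

1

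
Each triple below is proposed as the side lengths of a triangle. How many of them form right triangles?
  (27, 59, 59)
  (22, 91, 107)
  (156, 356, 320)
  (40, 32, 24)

2

(27,59,59): 27²+59² = 4210 > 3481 = 59² → acute
(22,91,107): 22²+91² = 8765 < 11449 = 107² → obtuse
(156,356,320): 156²+320² = 126736 = 356² → right
(40,32,24): 24²+32² = 1600 = 40² → right
2 of the 4 are right.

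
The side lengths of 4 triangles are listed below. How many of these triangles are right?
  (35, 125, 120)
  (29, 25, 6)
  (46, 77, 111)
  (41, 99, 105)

(35,125,120): 35²+120² = 15625 = 125² → right
(29,25,6): 6²+25² = 661 < 841 = 29² → obtuse
(46,77,111): 46²+77² = 8045 < 12321 = 111² → obtuse
(41,99,105): 41²+99² = 11482 > 11025 = 105² → acute
1 of the 4 is right.

1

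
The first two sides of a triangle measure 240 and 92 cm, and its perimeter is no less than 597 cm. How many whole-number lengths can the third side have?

Triangle inequality: 148 < x < 332. Perimeter ≥ 597 gives x ≥ 597 − 240 − 92 = 265.
So 265 ≤ x < 332; integers 265 through 331: 67 values.

67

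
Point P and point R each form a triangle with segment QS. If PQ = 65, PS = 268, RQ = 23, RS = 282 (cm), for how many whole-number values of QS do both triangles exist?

45

From triangle PQS: 203 < QS < 333.
From triangle RQS: 259 < QS < 305.
Intersection: 259 < QS < 305, so integers 260 through 304: 45 values.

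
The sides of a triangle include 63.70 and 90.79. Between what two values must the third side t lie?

By the triangle inequality, t must be less than 63.70 + 90.79 = 154.49 and greater than |63.70 − 90.79| = 27.09.

27.09 < t < 154.49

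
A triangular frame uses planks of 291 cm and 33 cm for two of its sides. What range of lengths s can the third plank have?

258 < s < 324

By the triangle inequality, s must be less than 291 + 33 = 324 and greater than |291 − 33| = 258.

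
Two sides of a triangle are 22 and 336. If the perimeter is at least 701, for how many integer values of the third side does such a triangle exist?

Triangle inequality: 314 < x < 358. Perimeter ≥ 701 gives x ≥ 701 − 22 − 336 = 343.
So 343 ≤ x < 358; integers 343 through 357: 15 values.

15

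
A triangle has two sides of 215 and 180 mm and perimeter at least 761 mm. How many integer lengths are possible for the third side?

29

Triangle inequality: 35 < x < 395. Perimeter ≥ 761 gives x ≥ 761 − 215 − 180 = 366.
So 366 ≤ x < 395; integers 366 through 394: 29 values.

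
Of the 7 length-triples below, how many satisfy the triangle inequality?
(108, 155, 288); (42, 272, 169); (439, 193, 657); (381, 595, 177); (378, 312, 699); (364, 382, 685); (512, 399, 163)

2

(108,155,288): 108+155 ≤ 288 → not valid
(42,169,272): 42+169 ≤ 272 → not valid
(193,439,657): 193+439 ≤ 657 → not valid
(177,381,595): 177+381 ≤ 595 → not valid
(312,378,699): 312+378 ≤ 699 → not valid
(364,382,685): 364+382 > 685 → valid
(163,399,512): 163+399 > 512 → valid
2 of the 7 triples form a triangle.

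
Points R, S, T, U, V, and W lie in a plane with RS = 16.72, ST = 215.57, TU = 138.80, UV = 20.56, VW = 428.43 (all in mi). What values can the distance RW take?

36.78 ≤ RW ≤ 820.08 mi

The maximum is all hops collinear in one direction: 16.72 + 215.57 + 138.80 + 20.56 + 428.43 = 820.08.
The longest hop is 428.43; the others sum to 391.65. Folding the others back against it leaves at least 428.43 − 391.65 = 36.78.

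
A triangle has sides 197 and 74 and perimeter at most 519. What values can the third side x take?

Triangle inequality alone gives 123 < x < 271.
The perimeter condition gives x ≤ 519 − 197 − 74 = 248.
Intersecting the two: 123 < x ≤ 248.

123 < x ≤ 248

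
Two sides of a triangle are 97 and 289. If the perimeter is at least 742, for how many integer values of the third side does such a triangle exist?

Triangle inequality: 192 < x < 386. Perimeter ≥ 742 gives x ≥ 742 − 97 − 289 = 356.
So 356 ≤ x < 386; integers 356 through 385: 30 values.

30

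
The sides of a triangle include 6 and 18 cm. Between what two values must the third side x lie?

By the triangle inequality, x must be less than 6 + 18 = 24 and greater than |6 − 18| = 12.

12 < x < 24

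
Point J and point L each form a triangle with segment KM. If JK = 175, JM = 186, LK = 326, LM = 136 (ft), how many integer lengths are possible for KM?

170

From triangle JKM: 11 < KM < 361.
From triangle LKM: 190 < KM < 462.
Intersection: 190 < KM < 361, so integers 191 through 360: 170 values.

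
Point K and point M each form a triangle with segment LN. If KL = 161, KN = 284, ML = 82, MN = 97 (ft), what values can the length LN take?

123 < LN < 179

From triangle KLN: |161 − 284| < LN < 161 + 284, i.e. 123 < LN < 445.
From triangle MLN: 15 < LN < 179.
Both must hold, so LN lies in the intersection.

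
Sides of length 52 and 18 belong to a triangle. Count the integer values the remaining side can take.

35

The third side lies in the open interval (34, 70).
Integers from 35 to 69 inclusive: 69 − 35 + 1 = 35.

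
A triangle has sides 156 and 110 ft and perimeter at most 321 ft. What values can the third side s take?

46 < s ≤ 55

Triangle inequality alone gives 46 < s < 266.
The perimeter condition gives s ≤ 321 − 156 − 110 = 55.
Intersecting the two: 46 < s ≤ 55.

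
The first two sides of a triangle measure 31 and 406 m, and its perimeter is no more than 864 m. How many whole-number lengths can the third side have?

Triangle inequality: 375 < x < 437. Perimeter ≤ 864 gives x ≤ 864 − 31 − 406 = 427.
So 375 < x ≤ 427; integers 376 through 427: 52 values.

52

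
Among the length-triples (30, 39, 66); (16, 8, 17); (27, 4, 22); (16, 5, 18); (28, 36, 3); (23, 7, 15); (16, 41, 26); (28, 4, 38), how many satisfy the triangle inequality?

(30,39,66): 30+39 > 66 → valid
(8,16,17): 8+16 > 17 → valid
(4,22,27): 4+22 ≤ 27 → not valid
(5,16,18): 5+16 > 18 → valid
(3,28,36): 3+28 ≤ 36 → not valid
(7,15,23): 7+15 ≤ 23 → not valid
(16,26,41): 16+26 > 41 → valid
(4,28,38): 4+28 ≤ 38 → not valid
4 of the 8 triples form a triangle.

4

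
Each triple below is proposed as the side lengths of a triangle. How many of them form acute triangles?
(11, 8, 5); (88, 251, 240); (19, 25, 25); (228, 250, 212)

3

(11,8,5): 5²+8² = 89 < 121 = 11² → obtuse
(88,251,240): 88²+240² = 65344 > 63001 = 251² → acute
(19,25,25): 19²+25² = 986 > 625 = 25² → acute
(228,250,212): 212²+228² = 96928 > 62500 = 250² → acute
3 of the 4 are acute.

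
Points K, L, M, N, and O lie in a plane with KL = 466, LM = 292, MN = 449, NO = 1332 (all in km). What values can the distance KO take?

125 ≤ KO ≤ 2539 km

The maximum is all hops collinear in one direction: 466 + 292 + 449 + 1332 = 2539.
The longest hop is 1332; the others sum to 1207. Folding the others back against it leaves at least 1332 − 1207 = 125.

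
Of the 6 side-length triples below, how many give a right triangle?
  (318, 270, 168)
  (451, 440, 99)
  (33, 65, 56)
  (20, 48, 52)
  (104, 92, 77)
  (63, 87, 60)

5

(318,270,168): 168²+270² = 101124 = 318² → right
(451,440,99): 99²+440² = 203401 = 451² → right
(33,65,56): 33²+56² = 4225 = 65² → right
(20,48,52): 20²+48² = 2704 = 52² → right
(104,92,77): 77²+92² = 14393 > 10816 = 104² → acute
(63,87,60): 60²+63² = 7569 = 87² → right
5 of the 6 are right.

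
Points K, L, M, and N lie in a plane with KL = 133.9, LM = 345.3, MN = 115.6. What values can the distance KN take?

The maximum is all hops collinear in one direction: 133.9 + 345.3 + 115.6 = 594.8.
The longest hop is 345.3; the others sum to 249.5. Folding the others back against it leaves at least 345.3 − 249.5 = 95.8.

95.8 ≤ KN ≤ 594.8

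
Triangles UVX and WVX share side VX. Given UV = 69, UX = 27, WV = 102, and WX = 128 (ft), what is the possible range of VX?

42 < VX < 96

From triangle UVX: |69 − 27| < VX < 69 + 27, i.e. 42 < VX < 96.
From triangle WVX: 26 < VX < 230.
Both must hold, so VX lies in the intersection.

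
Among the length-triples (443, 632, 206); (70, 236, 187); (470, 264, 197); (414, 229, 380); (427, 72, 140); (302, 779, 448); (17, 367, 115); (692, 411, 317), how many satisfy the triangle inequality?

(206,443,632): 206+443 > 632 → valid
(70,187,236): 70+187 > 236 → valid
(197,264,470): 197+264 ≤ 470 → not valid
(229,380,414): 229+380 > 414 → valid
(72,140,427): 72+140 ≤ 427 → not valid
(302,448,779): 302+448 ≤ 779 → not valid
(17,115,367): 17+115 ≤ 367 → not valid
(317,411,692): 317+411 > 692 → valid
4 of the 8 triples form a triangle.

4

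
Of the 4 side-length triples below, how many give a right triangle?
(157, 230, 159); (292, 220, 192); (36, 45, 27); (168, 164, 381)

2

(157,230,159): 157²+159² = 49930 < 52900 = 230² → obtuse
(292,220,192): 192²+220² = 85264 = 292² → right
(36,45,27): 27²+36² = 2025 = 45² → right
(168,164,381): 164+168 ≤ 381, not a triangle
2 of the 4 are right.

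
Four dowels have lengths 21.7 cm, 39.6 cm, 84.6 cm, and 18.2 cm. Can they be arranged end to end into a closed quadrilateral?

For a quadrilateral, each side must be shorter than the sum of the others.
Here the longest side is 84.6, but the remaining 3 sides sum to only 79.5.

No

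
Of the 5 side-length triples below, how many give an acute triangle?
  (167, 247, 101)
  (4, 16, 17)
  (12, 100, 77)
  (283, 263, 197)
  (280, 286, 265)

(167,247,101): 101²+167² = 38090 < 61009 = 247² → obtuse
(4,16,17): 4²+16² = 272 < 289 = 17² → obtuse
(12,100,77): 12+77 ≤ 100, not a triangle
(283,263,197): 197²+263² = 107978 > 80089 = 283² → acute
(280,286,265): 265²+280² = 148625 > 81796 = 286² → acute
2 of the 5 are acute.

2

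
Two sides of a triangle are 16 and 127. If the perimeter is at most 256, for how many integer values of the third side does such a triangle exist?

Triangle inequality: 111 < x < 143. Perimeter ≤ 256 gives x ≤ 256 − 16 − 127 = 113.
So 111 < x ≤ 113; integers 112 through 113: 2 values.

2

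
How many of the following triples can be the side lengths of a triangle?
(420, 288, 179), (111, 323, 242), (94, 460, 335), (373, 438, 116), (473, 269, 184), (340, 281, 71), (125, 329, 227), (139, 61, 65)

(179,288,420): 179+288 > 420 → valid
(111,242,323): 111+242 > 323 → valid
(94,335,460): 94+335 ≤ 460 → not valid
(116,373,438): 116+373 > 438 → valid
(184,269,473): 184+269 ≤ 473 → not valid
(71,281,340): 71+281 > 340 → valid
(125,227,329): 125+227 > 329 → valid
(61,65,139): 61+65 ≤ 139 → not valid
5 of the 8 triples form a triangle.

5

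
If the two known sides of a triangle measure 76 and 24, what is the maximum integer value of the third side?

The third side must be strictly less than 76 + 24 = 100.
The largest integer below 100 is 99.

99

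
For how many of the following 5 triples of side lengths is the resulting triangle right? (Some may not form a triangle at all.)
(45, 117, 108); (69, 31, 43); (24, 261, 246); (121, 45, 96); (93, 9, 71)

1

(45,117,108): 45²+108² = 13689 = 117² → right
(69,31,43): 31²+43² = 2810 < 4761 = 69² → obtuse
(24,261,246): 24²+246² = 61092 < 68121 = 261² → obtuse
(121,45,96): 45²+96² = 11241 < 14641 = 121² → obtuse
(93,9,71): 9+71 ≤ 93, not a triangle
1 of the 5 is right.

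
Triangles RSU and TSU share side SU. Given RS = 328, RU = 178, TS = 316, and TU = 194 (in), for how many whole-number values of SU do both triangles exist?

From triangle RSU: 150 < SU < 506.
From triangle TSU: 122 < SU < 510.
Intersection: 150 < SU < 506, so integers 151 through 505: 355 values.

355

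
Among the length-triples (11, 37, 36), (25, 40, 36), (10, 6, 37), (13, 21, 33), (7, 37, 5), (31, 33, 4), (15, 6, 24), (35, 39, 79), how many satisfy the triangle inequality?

(11,36,37): 11+36 > 37 → valid
(25,36,40): 25+36 > 40 → valid
(6,10,37): 6+10 ≤ 37 → not valid
(13,21,33): 13+21 > 33 → valid
(5,7,37): 5+7 ≤ 37 → not valid
(4,31,33): 4+31 > 33 → valid
(6,15,24): 6+15 ≤ 24 → not valid
(35,39,79): 35+39 ≤ 79 → not valid
4 of the 8 triples form a triangle.

4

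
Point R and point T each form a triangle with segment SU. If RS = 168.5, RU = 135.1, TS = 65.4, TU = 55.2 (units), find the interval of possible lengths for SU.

From triangle RSU: |168.5 − 135.1| < SU < 168.5 + 135.1, i.e. 33.4 < SU < 303.6.
From triangle TSU: 10.2 < SU < 120.6.
Both must hold, so SU lies in the intersection.

33.4 < SU < 120.6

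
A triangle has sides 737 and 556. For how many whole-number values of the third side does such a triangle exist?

The third side lies in the open interval (181, 1293).
Integers from 182 to 1292 inclusive: 1292 − 182 + 1 = 1111.

1111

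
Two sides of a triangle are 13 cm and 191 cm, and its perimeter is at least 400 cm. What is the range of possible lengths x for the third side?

Triangle inequality alone gives 178 < x < 204.
The perimeter condition gives x ≥ 400 − 13 − 191 = 196.
Intersecting the two: 196 ≤ x < 204.

196 ≤ x < 204 cm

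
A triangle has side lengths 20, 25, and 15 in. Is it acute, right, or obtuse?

right

Compare the square of the longest side to the sum of squares of the other two: 15² + 20² = 625 = 25².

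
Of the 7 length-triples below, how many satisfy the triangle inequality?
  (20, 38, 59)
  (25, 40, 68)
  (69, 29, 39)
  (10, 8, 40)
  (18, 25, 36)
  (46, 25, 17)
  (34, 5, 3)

1

(20,38,59): 20+38 ≤ 59 → not valid
(25,40,68): 25+40 ≤ 68 → not valid
(29,39,69): 29+39 ≤ 69 → not valid
(8,10,40): 8+10 ≤ 40 → not valid
(18,25,36): 18+25 > 36 → valid
(17,25,46): 17+25 ≤ 46 → not valid
(3,5,34): 3+5 ≤ 34 → not valid
1 of the 7 triples forms a triangle.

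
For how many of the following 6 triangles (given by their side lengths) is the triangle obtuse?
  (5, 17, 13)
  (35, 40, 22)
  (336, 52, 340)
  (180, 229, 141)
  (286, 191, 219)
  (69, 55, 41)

(5,17,13): 5²+13² = 194 < 289 = 17² → obtuse
(35,40,22): 22²+35² = 1709 > 1600 = 40² → acute
(336,52,340): 52²+336² = 115600 = 340² → right
(180,229,141): 141²+180² = 52281 < 52441 = 229² → obtuse
(286,191,219): 191²+219² = 84442 > 81796 = 286² → acute
(69,55,41): 41²+55² = 4706 < 4761 = 69² → obtuse
3 of the 6 are obtuse.

3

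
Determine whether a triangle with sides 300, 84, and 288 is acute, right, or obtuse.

right

Compare the square of the longest side to the sum of squares of the other two: 84² + 288² = 90000 = 300².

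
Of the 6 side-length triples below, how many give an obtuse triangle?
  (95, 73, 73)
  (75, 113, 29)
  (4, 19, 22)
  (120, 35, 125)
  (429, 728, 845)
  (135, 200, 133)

(95,73,73): 73²+73² = 10658 > 9025 = 95² → acute
(75,113,29): 29+75 ≤ 113, not a triangle
(4,19,22): 4²+19² = 377 < 484 = 22² → obtuse
(120,35,125): 35²+120² = 15625 = 125² → right
(429,728,845): 429²+728² = 714025 = 845² → right
(135,200,133): 133²+135² = 35914 < 40000 = 200² → obtuse
2 of the 6 are obtuse.

2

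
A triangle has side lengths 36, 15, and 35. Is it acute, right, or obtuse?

acute

Compare the square of the longest side to the sum of squares of the other two: 15² + 35² = 1450 > 1296 = 36².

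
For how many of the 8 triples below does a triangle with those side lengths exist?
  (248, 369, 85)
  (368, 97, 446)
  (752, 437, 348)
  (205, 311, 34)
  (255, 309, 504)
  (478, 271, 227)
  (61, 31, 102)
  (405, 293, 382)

5

(85,248,369): 85+248 ≤ 369 → not valid
(97,368,446): 97+368 > 446 → valid
(348,437,752): 348+437 > 752 → valid
(34,205,311): 34+205 ≤ 311 → not valid
(255,309,504): 255+309 > 504 → valid
(227,271,478): 227+271 > 478 → valid
(31,61,102): 31+61 ≤ 102 → not valid
(293,382,405): 293+382 > 405 → valid
5 of the 8 triples form a triangle.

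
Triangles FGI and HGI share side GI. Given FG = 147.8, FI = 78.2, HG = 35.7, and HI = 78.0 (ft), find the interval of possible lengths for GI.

69.6 < GI < 113.7

From triangle FGI: |147.8 − 78.2| < GI < 147.8 + 78.2, i.e. 69.6 < GI < 226.0.
From triangle HGI: 42.3 < GI < 113.7.
Both must hold, so GI lies in the intersection.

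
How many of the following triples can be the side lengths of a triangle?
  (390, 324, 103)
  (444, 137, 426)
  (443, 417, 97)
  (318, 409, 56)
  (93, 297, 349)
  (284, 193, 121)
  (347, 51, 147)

5

(103,324,390): 103+324 > 390 → valid
(137,426,444): 137+426 > 444 → valid
(97,417,443): 97+417 > 443 → valid
(56,318,409): 56+318 ≤ 409 → not valid
(93,297,349): 93+297 > 349 → valid
(121,193,284): 121+193 > 284 → valid
(51,147,347): 51+147 ≤ 347 → not valid
5 of the 7 triples form a triangle.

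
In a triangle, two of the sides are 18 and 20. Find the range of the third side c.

By the triangle inequality, c must be less than 18 + 20 = 38 and greater than |18 − 20| = 2.

2 < c < 38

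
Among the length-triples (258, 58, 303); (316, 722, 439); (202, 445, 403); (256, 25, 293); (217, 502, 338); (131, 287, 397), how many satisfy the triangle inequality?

5

(58,258,303): 58+258 > 303 → valid
(316,439,722): 316+439 > 722 → valid
(202,403,445): 202+403 > 445 → valid
(25,256,293): 25+256 ≤ 293 → not valid
(217,338,502): 217+338 > 502 → valid
(131,287,397): 131+287 > 397 → valid
5 of the 6 triples form a triangle.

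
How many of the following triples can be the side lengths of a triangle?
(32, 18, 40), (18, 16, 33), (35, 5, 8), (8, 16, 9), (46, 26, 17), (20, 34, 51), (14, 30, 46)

4

(18,32,40): 18+32 > 40 → valid
(16,18,33): 16+18 > 33 → valid
(5,8,35): 5+8 ≤ 35 → not valid
(8,9,16): 8+9 > 16 → valid
(17,26,46): 17+26 ≤ 46 → not valid
(20,34,51): 20+34 > 51 → valid
(14,30,46): 14+30 ≤ 46 → not valid
4 of the 7 triples form a triangle.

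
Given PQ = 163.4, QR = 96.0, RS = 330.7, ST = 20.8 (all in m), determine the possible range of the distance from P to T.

The maximum is all hops collinear in one direction: 163.4 + 96.0 + 330.7 + 20.8 = 610.9.
The longest hop is 330.7; the others sum to 280.2. Folding the others back against it leaves at least 330.7 − 280.2 = 50.5.

50.5 ≤ PT ≤ 610.9 m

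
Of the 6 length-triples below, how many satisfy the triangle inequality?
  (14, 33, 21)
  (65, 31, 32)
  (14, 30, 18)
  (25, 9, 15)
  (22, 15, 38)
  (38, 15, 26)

3

(14,21,33): 14+21 > 33 → valid
(31,32,65): 31+32 ≤ 65 → not valid
(14,18,30): 14+18 > 30 → valid
(9,15,25): 9+15 ≤ 25 → not valid
(15,22,38): 15+22 ≤ 38 → not valid
(15,26,38): 15+26 > 38 → valid
3 of the 6 triples form a triangle.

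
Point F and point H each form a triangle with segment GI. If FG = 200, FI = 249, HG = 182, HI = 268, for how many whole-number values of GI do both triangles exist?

362

From triangle FGI: 49 < GI < 449.
From triangle HGI: 86 < GI < 450.
Intersection: 86 < GI < 449, so integers 87 through 448: 362 values.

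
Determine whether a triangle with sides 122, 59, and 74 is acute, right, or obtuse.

obtuse

Compare the square of the longest side to the sum of squares of the other two: 59² + 74² = 8957 < 14884 = 122².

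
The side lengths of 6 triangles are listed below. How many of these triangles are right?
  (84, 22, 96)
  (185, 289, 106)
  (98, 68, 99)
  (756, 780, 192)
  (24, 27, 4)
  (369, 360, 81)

(84,22,96): 22²+84² = 7540 < 9216 = 96² → obtuse
(185,289,106): 106²+185² = 45461 < 83521 = 289² → obtuse
(98,68,99): 68²+98² = 14228 > 9801 = 99² → acute
(756,780,192): 192²+756² = 608400 = 780² → right
(24,27,4): 4²+24² = 592 < 729 = 27² → obtuse
(369,360,81): 81²+360² = 136161 = 369² → right
2 of the 6 are right.

2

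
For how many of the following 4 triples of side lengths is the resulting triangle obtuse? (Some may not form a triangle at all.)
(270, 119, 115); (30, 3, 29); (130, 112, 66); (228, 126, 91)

(270,119,115): 115+119 ≤ 270, not a triangle
(30,3,29): 3²+29² = 850 < 900 = 30² → obtuse
(130,112,66): 66²+112² = 16900 = 130² → right
(228,126,91): 91+126 ≤ 228, not a triangle
1 of the 4 is obtuse.

1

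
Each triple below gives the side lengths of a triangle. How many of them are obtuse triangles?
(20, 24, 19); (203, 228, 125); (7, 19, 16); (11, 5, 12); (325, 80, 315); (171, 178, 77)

(20,24,19): 19²+20² = 761 > 576 = 24² → acute
(203,228,125): 125²+203² = 56834 > 51984 = 228² → acute
(7,19,16): 7²+16² = 305 < 361 = 19² → obtuse
(11,5,12): 5²+11² = 146 > 144 = 12² → acute
(325,80,315): 80²+315² = 105625 = 325² → right
(171,178,77): 77²+171² = 35170 > 31684 = 178² → acute
1 of the 6 is obtuse.

1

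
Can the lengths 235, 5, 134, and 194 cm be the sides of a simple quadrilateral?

A quadrilateral exists iff every side is shorter than the sum of the others — equivalently, the longest side is less than the sum of the rest.
Longest side 235 < 333 (sum of the remaining 3), so yes.

Yes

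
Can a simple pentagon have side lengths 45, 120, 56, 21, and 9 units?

A pentagon exists iff every side is shorter than the sum of the others — equivalently, the longest side is less than the sum of the rest.
Longest side 120 < 131 (sum of the remaining 4), so yes.

Yes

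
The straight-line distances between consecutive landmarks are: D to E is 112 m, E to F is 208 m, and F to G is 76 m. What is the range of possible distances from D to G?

The maximum is all hops collinear in one direction: 112 + 208 + 76 = 396.
The longest hop is 208; the others sum to 188. Folding the others back against it leaves at least 208 − 188 = 20.

20 ≤ DG ≤ 396 m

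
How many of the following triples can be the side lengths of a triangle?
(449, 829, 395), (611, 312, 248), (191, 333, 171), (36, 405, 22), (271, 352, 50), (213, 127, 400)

2

(395,449,829): 395+449 > 829 → valid
(248,312,611): 248+312 ≤ 611 → not valid
(171,191,333): 171+191 > 333 → valid
(22,36,405): 22+36 ≤ 405 → not valid
(50,271,352): 50+271 ≤ 352 → not valid
(127,213,400): 127+213 ≤ 400 → not valid
2 of the 6 triples form a triangle.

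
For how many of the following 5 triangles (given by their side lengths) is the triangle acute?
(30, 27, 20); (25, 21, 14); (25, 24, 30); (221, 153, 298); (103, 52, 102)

(30,27,20): 20²+27² = 1129 > 900 = 30² → acute
(25,21,14): 14²+21² = 637 > 625 = 25² → acute
(25,24,30): 24²+25² = 1201 > 900 = 30² → acute
(221,153,298): 153²+221² = 72250 < 88804 = 298² → obtuse
(103,52,102): 52²+102² = 13108 > 10609 = 103² → acute
4 of the 5 are acute.

4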